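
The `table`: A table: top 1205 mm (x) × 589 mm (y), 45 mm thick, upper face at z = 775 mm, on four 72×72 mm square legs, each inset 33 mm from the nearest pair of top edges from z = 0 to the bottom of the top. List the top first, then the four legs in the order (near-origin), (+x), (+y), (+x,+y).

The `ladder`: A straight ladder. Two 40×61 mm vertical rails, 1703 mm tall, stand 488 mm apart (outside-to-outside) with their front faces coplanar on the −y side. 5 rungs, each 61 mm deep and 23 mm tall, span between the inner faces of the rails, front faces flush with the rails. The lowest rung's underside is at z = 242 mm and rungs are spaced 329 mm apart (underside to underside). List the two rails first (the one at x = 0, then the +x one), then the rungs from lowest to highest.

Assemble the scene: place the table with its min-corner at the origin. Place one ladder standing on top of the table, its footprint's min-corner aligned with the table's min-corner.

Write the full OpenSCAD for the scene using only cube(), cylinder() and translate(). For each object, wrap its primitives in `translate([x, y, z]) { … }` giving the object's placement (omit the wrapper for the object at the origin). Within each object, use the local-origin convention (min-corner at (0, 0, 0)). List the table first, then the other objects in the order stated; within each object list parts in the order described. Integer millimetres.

translate([0, 0, 730]) cube([1205, 589, 45]);
translate([33, 33, 0]) cube([72, 72, 730]);
translate([1100, 33, 0]) cube([72, 72, 730]);
translate([33, 484, 0]) cube([72, 72, 730]);
translate([1100, 484, 0]) cube([72, 72, 730]);
translate([0, 0, 775]) {
  cube([40, 61, 1703]);
  translate([448, 0, 0]) cube([40, 61, 1703]);
  translate([40, 0, 242]) cube([408, 61, 23]);
  translate([40, 0, 571]) cube([408, 61, 23]);
  translate([40, 0, 900]) cube([408, 61, 23]);
  translate([40, 0, 1229]) cube([408, 61, 23]);
  translate([40, 0, 1558]) cube([408, 61, 23]);
}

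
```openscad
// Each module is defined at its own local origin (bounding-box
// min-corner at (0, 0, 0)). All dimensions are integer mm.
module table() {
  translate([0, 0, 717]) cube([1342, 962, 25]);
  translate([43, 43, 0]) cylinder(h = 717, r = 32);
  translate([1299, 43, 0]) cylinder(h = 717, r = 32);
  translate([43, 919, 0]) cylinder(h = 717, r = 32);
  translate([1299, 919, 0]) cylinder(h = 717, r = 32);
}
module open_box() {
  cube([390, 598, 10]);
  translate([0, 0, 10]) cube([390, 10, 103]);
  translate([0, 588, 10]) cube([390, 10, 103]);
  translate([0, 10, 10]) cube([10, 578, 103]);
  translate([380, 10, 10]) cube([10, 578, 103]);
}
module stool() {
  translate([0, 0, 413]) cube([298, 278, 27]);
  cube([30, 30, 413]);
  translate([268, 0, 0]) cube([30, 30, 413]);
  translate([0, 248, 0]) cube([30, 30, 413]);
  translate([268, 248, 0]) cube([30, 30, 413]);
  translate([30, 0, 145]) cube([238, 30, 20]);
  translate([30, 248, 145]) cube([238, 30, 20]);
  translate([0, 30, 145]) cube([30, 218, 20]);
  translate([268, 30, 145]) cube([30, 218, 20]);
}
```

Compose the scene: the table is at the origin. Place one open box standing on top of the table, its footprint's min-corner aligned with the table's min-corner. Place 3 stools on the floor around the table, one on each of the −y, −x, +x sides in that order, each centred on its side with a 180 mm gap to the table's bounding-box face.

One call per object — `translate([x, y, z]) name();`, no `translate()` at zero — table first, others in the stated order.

table();
translate([0, 0, 742]) open_box();
translate([522, -458, 0]) stool();
translate([-478, 342, 0]) stool();
translate([1522, 342, 0]) stool();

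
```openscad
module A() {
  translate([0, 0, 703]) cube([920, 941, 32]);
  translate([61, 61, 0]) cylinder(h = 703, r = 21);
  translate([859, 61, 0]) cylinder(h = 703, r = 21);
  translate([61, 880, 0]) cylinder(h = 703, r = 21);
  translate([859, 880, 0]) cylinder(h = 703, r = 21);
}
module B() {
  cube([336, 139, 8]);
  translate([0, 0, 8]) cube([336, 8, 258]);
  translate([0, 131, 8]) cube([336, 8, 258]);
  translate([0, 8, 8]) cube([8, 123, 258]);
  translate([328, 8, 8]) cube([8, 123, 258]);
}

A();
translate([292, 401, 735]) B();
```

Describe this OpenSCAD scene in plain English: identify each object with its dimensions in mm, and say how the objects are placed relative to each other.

A is a table with a 920×941 mm rectangular top, 32 mm thick, top surface at z = 735 mm, supported by four round legs of 42 mm diameter, each leg's bounding box inset 40 mm from the nearest pair of top edges, running from the floor.

B is an open-topped rectangular box: outside dimensions 336×139×266 mm, with a uniform wall and base thickness of 8 mm. The base is a full 336×139 slab on the floor; four walls sit on top of the base. The front and back walls (the −y and +y sides) span the full width; the two side walls fit between them.

The open box is on top of the table, centred.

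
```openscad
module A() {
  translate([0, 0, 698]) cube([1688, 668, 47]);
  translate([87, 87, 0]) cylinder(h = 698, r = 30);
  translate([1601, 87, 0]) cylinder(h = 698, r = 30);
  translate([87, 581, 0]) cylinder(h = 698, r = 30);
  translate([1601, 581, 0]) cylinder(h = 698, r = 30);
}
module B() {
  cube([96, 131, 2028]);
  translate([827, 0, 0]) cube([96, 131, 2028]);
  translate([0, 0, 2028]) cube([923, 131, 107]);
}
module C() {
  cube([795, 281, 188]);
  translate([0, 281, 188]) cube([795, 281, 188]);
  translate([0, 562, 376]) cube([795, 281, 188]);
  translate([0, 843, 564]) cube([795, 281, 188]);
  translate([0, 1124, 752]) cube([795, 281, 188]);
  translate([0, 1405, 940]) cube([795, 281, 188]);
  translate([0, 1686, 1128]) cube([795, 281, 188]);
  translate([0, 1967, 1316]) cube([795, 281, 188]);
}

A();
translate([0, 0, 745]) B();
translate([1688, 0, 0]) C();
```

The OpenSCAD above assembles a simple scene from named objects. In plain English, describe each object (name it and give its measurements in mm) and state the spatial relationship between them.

A is a rectangular dining table. The top is 1688×668×47 mm with its upper surface at z = 745 mm. It stands on four round legs of 60 mm diameter, each leg's bounding box inset 57 mm from the nearest pair of top edges, running from the floor to the underside of the top.

B is a door frame. The clear opening is 731 mm wide and 2028 mm high. Two 96 mm wide jambs, 131 mm deep, stand either side of the opening from the floor to the top of the opening. A 107 mm thick head sits across the top of both jambs, spanning the full outside width of the frame.

C is a straight staircase of 8 solid steps. Each step is 795 mm wide (x), 281 mm deep (y, the going) and 188 mm tall (the rise). The first step rests on the floor; each subsequent step sits one going further in +y and one rise higher in +z, directly behind and above the previous step with no overlap.

The door frame is on top of the table. The staircase is against the table's +x side, with their −y faces flush.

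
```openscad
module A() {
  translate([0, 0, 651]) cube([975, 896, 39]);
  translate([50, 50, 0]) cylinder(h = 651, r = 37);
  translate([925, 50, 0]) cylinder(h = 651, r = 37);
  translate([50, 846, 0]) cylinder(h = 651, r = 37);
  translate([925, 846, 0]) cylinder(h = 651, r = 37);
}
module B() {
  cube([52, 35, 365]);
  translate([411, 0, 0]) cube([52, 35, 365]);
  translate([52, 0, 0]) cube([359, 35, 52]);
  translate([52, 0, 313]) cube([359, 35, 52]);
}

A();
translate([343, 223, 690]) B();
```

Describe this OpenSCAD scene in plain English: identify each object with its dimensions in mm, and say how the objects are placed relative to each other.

A is a table: top 975 mm (x) × 896 mm (y), 39 mm thick, upper face at z = 690 mm, on four round legs of 74 mm diameter, each leg's bounding box inset 13 mm from the nearest pair of top edges, running from z = 0 to the bottom of the top.

B is a picture frame with a 359×261 mm rectangular opening (x by z) and a uniform 52 mm border on every side. Frame depth is 35 mm along y. It is built from two vertical stiles running the full outside height and two horizontal rails spanning the gap between the stiles.

The picture frame is on top of the table.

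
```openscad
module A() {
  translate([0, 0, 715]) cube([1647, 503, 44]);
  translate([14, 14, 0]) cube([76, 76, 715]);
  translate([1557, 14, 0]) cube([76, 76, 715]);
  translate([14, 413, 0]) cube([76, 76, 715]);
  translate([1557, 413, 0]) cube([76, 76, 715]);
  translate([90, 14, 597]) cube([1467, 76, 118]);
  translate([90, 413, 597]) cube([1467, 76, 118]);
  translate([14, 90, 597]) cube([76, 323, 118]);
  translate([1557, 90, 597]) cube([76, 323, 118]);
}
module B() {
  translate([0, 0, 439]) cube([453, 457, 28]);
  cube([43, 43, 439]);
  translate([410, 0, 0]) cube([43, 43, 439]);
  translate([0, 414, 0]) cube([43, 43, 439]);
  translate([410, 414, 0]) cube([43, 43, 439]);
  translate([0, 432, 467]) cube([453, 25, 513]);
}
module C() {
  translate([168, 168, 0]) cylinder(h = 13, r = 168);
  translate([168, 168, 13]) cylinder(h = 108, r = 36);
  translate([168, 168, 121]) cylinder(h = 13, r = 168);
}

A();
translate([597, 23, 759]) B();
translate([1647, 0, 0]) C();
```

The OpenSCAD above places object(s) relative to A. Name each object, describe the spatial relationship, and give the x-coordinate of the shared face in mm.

A is a table. B is a chair. C is a spool. The chair is on top of the table, centred. The spool is against the table's +x side, with their −y faces flush. The x-coordinate of the shared face is 1647 mm.

The table's +x face and the spool's −x face are both at x = 1647 mm.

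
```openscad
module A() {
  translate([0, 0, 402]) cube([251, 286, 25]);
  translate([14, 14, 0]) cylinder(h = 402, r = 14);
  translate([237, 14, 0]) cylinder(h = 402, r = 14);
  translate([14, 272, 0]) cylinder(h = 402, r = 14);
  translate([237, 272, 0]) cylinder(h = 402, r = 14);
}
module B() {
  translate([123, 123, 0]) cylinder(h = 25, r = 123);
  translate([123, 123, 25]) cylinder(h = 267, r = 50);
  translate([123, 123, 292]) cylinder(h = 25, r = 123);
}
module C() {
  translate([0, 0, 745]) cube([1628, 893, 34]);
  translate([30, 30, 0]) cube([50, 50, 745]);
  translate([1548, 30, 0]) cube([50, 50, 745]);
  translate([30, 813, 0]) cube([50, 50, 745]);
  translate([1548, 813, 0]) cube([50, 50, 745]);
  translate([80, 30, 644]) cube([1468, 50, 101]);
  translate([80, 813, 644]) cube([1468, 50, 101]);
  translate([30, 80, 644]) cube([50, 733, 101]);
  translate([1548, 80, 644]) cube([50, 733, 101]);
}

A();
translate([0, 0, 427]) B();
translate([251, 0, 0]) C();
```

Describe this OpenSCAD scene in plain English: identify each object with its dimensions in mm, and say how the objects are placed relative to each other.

A is a simple wooden stool: a rectangular seat 251 mm (x) by 286 mm (y), 25 mm thick, top face at z = 427 mm, on four round legs, each 28 mm in diameter. The legs rest on z = 0, each leg's axis is inset half a diameter from the nearest pair of seat edges (so the leg's bounding box is flush with the corner).

B is a spool: two coaxial disc flanges of radius 123 mm and thickness 25 mm, joined by a core cylinder of radius 50 mm and height 267 mm. The lower flange rests on z = 0 and the three cylinders share a vertical axis.

C is a table with a 1628×893 mm rectangular top, 34 mm thick, top surface at z = 779 mm, supported by four 50×50 mm square legs, each inset 30 mm from the nearest pair of top edges, running from the floor. Four apron rails, 50 mm thick and 101 mm tall, run between adjacent legs with their top edges flush with the underside of the top and their outer faces flush with the legs' outer faces.

The spool is on top of the stool. The table is against the stool's +x side, with their −y faces flush.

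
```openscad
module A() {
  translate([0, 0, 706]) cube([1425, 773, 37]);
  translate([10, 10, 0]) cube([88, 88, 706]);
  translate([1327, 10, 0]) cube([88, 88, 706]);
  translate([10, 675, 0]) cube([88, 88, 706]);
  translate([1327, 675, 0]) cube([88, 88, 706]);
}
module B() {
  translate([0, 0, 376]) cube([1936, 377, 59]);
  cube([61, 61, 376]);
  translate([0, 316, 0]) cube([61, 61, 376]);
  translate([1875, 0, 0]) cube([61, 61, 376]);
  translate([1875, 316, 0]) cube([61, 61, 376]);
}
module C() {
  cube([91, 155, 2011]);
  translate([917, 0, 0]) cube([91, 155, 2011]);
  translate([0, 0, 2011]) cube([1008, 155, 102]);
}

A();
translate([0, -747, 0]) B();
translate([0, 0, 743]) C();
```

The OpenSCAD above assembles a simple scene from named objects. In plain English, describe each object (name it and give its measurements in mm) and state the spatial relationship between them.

A is a table: top 1425 mm (x) × 773 mm (y), 37 mm thick, upper face at z = 743 mm, on four 88×88 mm square legs, each inset 10 mm from the nearest pair of top edges, running from z = 0 to the bottom of the top.

B is a long wooden bench with a 1936 mm (x) × 377 mm (y) seat, 59 mm thick, its top surface 435 mm above the floor. Four 61 mm square legs at the seat corners, flush with the edges, run from z = 0 to the seat underside.

C is a rectangular door frame: two vertical jambs of 91×155 mm section, 2011 mm tall, with a clear opening 826 mm wide between their inner faces. A header 102 mm tall and 155 mm deep lies on top of the jambs and spans the full outside width.

The bench is on the floor beside the table on its −y side. The door frame is on top of the table.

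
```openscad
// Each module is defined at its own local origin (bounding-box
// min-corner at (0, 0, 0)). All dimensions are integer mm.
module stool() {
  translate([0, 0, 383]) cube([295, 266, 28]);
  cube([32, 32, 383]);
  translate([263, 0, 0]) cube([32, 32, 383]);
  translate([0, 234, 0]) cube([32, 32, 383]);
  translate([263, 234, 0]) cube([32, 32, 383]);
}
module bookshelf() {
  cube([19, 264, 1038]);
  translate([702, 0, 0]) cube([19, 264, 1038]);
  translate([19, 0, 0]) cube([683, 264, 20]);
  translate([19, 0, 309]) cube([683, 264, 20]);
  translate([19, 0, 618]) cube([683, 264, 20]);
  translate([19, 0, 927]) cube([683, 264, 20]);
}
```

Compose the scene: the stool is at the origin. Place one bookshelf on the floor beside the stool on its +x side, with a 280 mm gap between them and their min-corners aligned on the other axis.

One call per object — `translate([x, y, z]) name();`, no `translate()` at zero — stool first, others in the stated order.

stool();
translate([575, 0, 0]) bookshelf();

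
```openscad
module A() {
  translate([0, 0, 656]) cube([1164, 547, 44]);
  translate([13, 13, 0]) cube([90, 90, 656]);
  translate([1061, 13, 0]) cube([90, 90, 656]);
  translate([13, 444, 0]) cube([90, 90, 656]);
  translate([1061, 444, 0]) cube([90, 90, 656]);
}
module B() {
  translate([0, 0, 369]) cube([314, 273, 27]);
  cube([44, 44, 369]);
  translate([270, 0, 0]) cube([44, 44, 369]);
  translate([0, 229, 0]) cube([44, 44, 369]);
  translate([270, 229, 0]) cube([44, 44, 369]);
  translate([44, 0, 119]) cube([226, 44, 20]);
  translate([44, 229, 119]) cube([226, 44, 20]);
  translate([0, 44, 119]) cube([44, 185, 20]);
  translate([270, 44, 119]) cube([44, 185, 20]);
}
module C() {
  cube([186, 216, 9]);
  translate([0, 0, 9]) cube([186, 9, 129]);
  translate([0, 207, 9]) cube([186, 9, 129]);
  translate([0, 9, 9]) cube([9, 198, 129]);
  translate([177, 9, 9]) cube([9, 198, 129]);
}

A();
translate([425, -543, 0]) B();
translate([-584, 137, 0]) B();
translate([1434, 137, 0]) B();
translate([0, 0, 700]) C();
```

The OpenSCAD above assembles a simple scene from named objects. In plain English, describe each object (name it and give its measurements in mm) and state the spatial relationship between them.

A is a rectangular dining table. The top is 1164×547×44 mm with its upper surface at z = 700 mm. It stands on four 90×90 mm square legs, each inset 13 mm from the nearest pair of top edges, running from the floor to the underside of the top.

B is a simple wooden stool: a rectangular seat 314 mm (x) by 273 mm (y), 27 mm thick, top face at z = 396 mm, on four square legs, each 44×44 mm in cross-section. The legs rest on z = 0, each flush with a corner of the seat. Four stretchers, 44 mm wide and 20 mm tall, connect adjacent legs with their undersides at z = 119 mm, each running between the inner faces of the legs it joins and aligned with the legs' outer faces on the other axis.

C is an open storage box with external size 186×216×138 mm and wall thickness 9 mm (the base is also 9 mm thick). The base covers the whole footprint; the four walls stand on the base, with the y-facing walls full-width and the x-facing walls fitting between their inner faces.

Three stools sit around the table at the −y, −x, +x sides. The open box is on top of the table.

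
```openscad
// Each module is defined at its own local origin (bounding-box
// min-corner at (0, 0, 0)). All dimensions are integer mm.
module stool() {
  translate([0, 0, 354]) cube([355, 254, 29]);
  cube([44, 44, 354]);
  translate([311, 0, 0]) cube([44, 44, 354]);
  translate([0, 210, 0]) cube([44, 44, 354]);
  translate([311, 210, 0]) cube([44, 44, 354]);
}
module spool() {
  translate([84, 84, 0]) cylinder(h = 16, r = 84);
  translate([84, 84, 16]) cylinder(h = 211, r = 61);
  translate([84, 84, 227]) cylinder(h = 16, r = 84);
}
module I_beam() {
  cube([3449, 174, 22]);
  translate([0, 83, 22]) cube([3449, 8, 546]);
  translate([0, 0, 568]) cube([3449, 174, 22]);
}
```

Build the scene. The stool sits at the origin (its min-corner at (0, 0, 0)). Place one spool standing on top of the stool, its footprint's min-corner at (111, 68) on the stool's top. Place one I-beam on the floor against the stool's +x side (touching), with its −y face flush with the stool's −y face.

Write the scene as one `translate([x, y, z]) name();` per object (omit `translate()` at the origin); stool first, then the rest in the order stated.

stool();
translate([111, 68, 383]) spool();
translate([355, 0, 0]) I_beam();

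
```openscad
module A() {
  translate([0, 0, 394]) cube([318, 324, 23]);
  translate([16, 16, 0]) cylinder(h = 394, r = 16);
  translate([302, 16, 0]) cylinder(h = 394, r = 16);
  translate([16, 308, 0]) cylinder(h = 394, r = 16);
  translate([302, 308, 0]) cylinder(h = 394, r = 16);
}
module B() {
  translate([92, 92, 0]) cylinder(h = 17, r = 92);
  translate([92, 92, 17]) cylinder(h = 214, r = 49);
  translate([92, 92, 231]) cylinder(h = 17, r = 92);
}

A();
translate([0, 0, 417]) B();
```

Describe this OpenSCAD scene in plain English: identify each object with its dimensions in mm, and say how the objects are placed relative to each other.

A is a four-legged stool. The seat is 318×324 mm, 23 mm thick, top at z = 417 mm. It stands on four round legs, each 32 mm in diameter, from z = 0 to the seat underside, each leg's axis is inset half a diameter from the nearest pair of seat edges (so the leg's bounding box is flush with the corner).

B is a spool: two coaxial disc flanges of radius 92 mm and thickness 17 mm, joined by a core cylinder of radius 49 mm and height 214 mm. The lower flange rests on z = 0 and the three cylinders share a vertical axis.

The spool is on top of the stool.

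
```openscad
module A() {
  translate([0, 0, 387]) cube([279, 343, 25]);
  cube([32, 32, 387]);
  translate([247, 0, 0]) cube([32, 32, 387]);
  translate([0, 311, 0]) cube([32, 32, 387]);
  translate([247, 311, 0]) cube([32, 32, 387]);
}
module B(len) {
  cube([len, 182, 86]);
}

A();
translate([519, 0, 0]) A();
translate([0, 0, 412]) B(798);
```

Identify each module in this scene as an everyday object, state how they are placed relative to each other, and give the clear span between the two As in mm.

A is a stool. B is a beam. A beam spans the tops of two stools. The clear span between the two stools is 240 mm.

Second stool starts at x = 519; first ends at x = 279; clear span = 519 − 279 = 240 mm.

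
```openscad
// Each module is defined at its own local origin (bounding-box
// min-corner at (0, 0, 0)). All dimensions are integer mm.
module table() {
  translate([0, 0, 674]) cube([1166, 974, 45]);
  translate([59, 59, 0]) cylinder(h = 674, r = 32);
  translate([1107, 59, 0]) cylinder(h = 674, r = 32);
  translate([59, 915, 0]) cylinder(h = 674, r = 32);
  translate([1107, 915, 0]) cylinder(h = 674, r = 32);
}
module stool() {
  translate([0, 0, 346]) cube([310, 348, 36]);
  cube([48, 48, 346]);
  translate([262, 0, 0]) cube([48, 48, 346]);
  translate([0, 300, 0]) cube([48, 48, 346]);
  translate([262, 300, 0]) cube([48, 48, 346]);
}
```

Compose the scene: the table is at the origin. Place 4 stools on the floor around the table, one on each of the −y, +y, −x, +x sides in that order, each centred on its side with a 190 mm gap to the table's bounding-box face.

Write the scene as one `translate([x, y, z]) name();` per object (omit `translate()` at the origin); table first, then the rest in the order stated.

table();
translate([428, -538, 0]) stool();
translate([428, 1164, 0]) stool();
translate([-500, 313, 0]) stool();
translate([1356, 313, 0]) stool();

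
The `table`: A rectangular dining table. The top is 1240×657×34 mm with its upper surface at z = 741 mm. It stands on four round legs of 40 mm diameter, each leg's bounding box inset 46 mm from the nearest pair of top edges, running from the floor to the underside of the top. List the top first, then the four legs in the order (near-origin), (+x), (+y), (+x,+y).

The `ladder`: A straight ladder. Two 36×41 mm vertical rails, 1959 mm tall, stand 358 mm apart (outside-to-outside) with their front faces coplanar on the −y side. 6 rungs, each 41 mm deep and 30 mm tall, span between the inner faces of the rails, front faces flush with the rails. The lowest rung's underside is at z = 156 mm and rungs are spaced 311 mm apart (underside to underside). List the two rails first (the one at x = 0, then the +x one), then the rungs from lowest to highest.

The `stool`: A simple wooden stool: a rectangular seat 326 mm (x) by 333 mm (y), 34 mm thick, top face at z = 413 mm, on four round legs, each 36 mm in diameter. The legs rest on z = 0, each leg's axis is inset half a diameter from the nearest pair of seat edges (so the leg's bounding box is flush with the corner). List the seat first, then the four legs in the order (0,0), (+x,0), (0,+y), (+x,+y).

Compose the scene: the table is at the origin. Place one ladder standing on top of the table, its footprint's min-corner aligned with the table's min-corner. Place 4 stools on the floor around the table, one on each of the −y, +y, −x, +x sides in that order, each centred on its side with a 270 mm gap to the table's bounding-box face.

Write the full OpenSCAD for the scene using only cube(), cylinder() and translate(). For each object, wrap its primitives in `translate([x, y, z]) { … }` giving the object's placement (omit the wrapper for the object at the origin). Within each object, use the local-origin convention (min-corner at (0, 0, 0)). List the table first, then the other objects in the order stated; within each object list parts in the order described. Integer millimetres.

translate([0, 0, 707]) cube([1240, 657, 34]);
translate([66, 66, 0]) cylinder(h = 707, r = 20);
translate([1174, 66, 0]) cylinder(h = 707, r = 20);
translate([66, 591, 0]) cylinder(h = 707, r = 20);
translate([1174, 591, 0]) cylinder(h = 707, r = 20);
translate([0, 0, 741]) {
  cube([36, 41, 1959]);
  translate([322, 0, 0]) cube([36, 41, 1959]);
  translate([36, 0, 156]) cube([286, 41, 30]);
  translate([36, 0, 467]) cube([286, 41, 30]);
  translate([36, 0, 778]) cube([286, 41, 30]);
  translate([36, 0, 1089]) cube([286, 41, 30]);
  translate([36, 0, 1400]) cube([286, 41, 30]);
  translate([36, 0, 1711]) cube([286, 41, 30]);
}
translate([457, -603, 0]) {
  translate([0, 0, 379]) cube([326, 333, 34]);
  translate([18, 18, 0]) cylinder(h = 379, r = 18);
  translate([308, 18, 0]) cylinder(h = 379, r = 18);
  translate([18, 315, 0]) cylinder(h = 379, r = 18);
  translate([308, 315, 0]) cylinder(h = 379, r = 18);
}
translate([457, 927, 0]) {
  translate([0, 0, 379]) cube([326, 333, 34]);
  translate([18, 18, 0]) cylinder(h = 379, r = 18);
  translate([308, 18, 0]) cylinder(h = 379, r = 18);
  translate([18, 315, 0]) cylinder(h = 379, r = 18);
  translate([308, 315, 0]) cylinder(h = 379, r = 18);
}
translate([-596, 162, 0]) {
  translate([0, 0, 379]) cube([326, 333, 34]);
  translate([18, 18, 0]) cylinder(h = 379, r = 18);
  translate([308, 18, 0]) cylinder(h = 379, r = 18);
  translate([18, 315, 0]) cylinder(h = 379, r = 18);
  translate([308, 315, 0]) cylinder(h = 379, r = 18);
}
translate([1510, 162, 0]) {
  translate([0, 0, 379]) cube([326, 333, 34]);
  translate([18, 18, 0]) cylinder(h = 379, r = 18);
  translate([308, 18, 0]) cylinder(h = 379, r = 18);
  translate([18, 315, 0]) cylinder(h = 379, r = 18);
  translate([308, 315, 0]) cylinder(h = 379, r = 18);
}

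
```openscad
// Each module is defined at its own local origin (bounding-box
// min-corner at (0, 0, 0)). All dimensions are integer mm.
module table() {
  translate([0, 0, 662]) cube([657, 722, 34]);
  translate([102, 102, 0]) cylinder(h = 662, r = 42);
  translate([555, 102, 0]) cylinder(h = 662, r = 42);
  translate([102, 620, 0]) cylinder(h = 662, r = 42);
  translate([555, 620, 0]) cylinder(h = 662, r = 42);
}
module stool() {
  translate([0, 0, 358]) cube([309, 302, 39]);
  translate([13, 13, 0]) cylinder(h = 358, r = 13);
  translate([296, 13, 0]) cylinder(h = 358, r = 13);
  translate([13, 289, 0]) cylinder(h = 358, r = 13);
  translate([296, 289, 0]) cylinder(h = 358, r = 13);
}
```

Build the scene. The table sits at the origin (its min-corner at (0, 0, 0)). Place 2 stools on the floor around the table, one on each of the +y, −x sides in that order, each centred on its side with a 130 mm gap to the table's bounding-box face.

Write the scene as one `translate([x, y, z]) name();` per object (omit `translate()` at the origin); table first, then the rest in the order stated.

table();
translate([174, 852, 0]) stool();
translate([-439, 210, 0]) stool();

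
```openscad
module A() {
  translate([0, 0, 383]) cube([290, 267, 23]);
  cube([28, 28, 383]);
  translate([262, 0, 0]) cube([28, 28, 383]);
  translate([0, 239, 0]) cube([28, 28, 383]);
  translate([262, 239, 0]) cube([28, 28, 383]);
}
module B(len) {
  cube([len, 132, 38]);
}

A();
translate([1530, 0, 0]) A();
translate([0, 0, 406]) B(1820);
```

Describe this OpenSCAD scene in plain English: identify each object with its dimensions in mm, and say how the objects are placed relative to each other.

A is a simple wooden stool: a rectangular seat 290 mm (x) by 267 mm (y), 23 mm thick, top face at z = 406 mm, on four square legs, each 28×28 mm in cross-section. The legs rest on z = 0, each flush with a corner of the seat.

B is a rectangular beam 1820 mm long (x), 132 mm deep (y), 38 mm thick (z).

The beam spans the tops of two stools placed 1240 mm apart, resting at z = 406 mm.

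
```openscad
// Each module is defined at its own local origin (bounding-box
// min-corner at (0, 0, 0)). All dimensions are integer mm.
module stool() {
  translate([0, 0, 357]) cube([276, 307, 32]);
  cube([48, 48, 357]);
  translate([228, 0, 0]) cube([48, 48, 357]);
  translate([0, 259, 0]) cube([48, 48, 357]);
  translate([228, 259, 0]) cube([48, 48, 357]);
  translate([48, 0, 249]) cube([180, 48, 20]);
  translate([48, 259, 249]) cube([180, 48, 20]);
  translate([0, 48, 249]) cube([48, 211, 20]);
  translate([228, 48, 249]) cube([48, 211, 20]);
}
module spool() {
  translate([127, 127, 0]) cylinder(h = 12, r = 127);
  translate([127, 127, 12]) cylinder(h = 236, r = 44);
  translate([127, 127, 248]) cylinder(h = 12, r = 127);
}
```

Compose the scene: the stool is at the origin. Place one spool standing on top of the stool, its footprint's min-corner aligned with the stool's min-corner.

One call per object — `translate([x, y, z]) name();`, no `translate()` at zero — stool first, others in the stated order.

stool();
translate([0, 0, 389]) spool();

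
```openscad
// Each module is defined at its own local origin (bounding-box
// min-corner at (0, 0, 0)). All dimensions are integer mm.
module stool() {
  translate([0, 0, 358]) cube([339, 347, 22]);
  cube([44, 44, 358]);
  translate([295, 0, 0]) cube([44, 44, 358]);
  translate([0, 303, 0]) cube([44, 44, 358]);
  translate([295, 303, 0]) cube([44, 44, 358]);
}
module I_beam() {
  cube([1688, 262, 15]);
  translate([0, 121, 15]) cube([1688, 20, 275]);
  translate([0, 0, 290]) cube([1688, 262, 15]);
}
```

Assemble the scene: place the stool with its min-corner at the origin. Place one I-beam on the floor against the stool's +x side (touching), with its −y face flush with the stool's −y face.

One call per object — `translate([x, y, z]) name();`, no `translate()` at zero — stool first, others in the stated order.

stool();
translate([339, 0, 0]) I_beam();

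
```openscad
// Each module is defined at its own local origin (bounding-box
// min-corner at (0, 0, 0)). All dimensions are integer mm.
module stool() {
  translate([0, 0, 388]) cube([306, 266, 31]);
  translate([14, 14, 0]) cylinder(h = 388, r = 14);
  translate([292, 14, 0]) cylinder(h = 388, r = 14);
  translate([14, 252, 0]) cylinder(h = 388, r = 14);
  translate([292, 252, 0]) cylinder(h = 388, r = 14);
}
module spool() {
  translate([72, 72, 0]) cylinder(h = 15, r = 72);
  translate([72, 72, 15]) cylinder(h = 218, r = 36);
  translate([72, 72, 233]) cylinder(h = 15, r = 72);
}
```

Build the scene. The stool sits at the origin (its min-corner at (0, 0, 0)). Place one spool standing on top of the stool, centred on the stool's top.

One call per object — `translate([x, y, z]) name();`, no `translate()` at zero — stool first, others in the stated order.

stool();
translate([81, 61, 419]) spool();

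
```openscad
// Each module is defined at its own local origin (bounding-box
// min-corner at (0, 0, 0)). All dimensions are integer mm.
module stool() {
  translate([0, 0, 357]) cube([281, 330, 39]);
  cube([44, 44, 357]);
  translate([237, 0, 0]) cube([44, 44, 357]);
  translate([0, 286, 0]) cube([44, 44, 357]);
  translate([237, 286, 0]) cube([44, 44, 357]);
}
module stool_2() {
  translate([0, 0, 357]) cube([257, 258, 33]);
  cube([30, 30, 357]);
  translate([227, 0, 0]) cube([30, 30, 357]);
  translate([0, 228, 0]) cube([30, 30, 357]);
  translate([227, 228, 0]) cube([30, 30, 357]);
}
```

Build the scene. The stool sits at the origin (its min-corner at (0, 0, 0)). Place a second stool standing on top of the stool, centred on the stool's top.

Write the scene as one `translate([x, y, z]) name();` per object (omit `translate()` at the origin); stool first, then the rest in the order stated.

stool();
translate([12, 36, 396]) stool_2();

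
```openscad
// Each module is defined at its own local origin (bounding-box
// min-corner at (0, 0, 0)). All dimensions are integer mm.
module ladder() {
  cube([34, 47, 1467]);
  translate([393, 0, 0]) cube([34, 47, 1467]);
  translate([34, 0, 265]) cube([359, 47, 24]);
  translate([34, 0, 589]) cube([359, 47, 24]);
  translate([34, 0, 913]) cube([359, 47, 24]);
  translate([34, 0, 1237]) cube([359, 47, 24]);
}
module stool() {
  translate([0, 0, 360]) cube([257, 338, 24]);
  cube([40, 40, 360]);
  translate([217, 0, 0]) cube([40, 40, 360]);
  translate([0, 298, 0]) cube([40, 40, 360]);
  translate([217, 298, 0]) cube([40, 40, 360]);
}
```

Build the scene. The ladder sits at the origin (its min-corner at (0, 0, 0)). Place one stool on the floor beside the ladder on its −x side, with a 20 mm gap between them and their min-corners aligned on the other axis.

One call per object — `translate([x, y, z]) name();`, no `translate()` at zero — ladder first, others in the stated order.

ladder();
translate([-277, 0, 0]) stool();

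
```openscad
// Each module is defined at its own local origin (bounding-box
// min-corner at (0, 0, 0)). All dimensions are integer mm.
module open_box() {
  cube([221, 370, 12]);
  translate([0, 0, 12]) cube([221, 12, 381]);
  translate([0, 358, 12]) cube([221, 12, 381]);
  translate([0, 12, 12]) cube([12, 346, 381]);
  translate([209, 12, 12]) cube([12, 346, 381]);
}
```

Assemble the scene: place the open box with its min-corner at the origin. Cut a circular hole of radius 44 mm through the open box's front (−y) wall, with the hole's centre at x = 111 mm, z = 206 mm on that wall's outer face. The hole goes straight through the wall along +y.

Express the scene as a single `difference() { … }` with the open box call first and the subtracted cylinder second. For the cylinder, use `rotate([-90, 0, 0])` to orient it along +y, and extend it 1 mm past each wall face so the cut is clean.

difference() {
  open_box();
  translate([111, -1, 206]) rotate([-90, 0, 0]) cylinder(h = 14, r = 44);
}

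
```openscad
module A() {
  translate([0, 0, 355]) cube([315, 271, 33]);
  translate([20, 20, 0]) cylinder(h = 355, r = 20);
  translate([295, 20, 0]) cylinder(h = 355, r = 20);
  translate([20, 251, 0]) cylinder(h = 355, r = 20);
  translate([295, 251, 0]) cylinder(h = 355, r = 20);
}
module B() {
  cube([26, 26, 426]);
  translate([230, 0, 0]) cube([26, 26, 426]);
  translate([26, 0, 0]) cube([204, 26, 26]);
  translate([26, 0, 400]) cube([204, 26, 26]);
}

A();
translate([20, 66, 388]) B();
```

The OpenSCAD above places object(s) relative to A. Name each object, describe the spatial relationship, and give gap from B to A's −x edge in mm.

The picture frame's min-x is at 20; the stool's min-x is 0; gap = 20 mm.

A is a stool. B is a picture frame. The picture frame is on top of the stool. The gap from the picture frame to the stool's −x edge is 20 mm.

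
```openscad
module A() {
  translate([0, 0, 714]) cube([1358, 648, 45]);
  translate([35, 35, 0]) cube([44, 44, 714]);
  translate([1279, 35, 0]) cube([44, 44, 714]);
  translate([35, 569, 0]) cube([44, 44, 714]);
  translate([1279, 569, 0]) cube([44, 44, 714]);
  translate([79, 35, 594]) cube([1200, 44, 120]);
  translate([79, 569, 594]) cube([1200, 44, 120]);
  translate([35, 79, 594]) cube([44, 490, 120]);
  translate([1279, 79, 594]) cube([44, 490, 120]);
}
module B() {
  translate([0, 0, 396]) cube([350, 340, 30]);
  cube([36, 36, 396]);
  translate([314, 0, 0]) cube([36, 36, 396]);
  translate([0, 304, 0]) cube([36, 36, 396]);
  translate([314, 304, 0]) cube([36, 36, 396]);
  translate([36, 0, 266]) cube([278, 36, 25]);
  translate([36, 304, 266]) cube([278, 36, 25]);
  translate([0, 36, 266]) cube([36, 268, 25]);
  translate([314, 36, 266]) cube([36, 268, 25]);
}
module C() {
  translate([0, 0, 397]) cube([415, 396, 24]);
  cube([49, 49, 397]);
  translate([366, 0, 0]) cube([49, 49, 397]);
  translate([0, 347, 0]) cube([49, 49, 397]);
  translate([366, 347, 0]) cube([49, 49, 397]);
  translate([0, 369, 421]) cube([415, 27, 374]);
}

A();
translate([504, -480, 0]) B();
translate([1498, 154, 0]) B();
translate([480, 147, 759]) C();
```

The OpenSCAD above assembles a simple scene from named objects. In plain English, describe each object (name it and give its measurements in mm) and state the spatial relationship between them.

A is a rectangular dining table. The top is 1358×648×45 mm with its upper surface at z = 759 mm. It stands on four 44×44 mm square legs, each inset 35 mm from the nearest pair of top edges, running from the floor to the underside of the top. Four apron rails, 44 mm thick and 120 mm tall, run between adjacent legs with their top edges flush with the underside of the top and their outer faces flush with the legs' outer faces.

B is a four-legged stool. The seat is a 350×340×30 mm slab whose top surface is at z = 426 mm; four square legs, each 36×36 mm in cross-section, run from the floor (z = 0) to the underside of the seat, each flush with a corner of the seat. Four stretchers, 36 mm wide and 25 mm tall, connect adjacent legs with their undersides at z = 266 mm, each running between the inner faces of the legs it joins and aligned with the legs' outer faces on the other axis.

C is a chair: 415×396 mm seat, 24 mm thick, top at z = 421 mm, on four 49 mm square corner legs flush with the seat edges. A 27 mm thick backrest slab spans the full seat width, extending 374 mm above the seat top, its back face flush with the seat's +y edge.

Two stools sit around the table at the −y, +x sides. The chair is on top of the table.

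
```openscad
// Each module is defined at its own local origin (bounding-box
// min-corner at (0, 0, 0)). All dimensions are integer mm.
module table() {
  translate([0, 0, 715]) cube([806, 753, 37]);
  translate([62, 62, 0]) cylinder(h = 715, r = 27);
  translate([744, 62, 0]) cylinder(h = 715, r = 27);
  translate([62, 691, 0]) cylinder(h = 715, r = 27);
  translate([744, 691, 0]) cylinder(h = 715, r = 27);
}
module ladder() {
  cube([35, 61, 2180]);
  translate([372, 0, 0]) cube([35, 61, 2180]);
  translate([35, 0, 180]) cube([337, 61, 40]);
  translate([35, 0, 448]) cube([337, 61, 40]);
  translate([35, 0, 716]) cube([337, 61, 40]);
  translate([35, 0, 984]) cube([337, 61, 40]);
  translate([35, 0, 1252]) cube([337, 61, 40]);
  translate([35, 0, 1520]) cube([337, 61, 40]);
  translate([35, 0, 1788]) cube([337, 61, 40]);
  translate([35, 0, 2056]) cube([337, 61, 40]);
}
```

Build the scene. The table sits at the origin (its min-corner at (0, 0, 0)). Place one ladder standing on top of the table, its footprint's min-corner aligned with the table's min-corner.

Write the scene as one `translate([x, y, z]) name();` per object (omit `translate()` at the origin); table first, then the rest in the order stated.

table();
translate([0, 0, 752]) ladder();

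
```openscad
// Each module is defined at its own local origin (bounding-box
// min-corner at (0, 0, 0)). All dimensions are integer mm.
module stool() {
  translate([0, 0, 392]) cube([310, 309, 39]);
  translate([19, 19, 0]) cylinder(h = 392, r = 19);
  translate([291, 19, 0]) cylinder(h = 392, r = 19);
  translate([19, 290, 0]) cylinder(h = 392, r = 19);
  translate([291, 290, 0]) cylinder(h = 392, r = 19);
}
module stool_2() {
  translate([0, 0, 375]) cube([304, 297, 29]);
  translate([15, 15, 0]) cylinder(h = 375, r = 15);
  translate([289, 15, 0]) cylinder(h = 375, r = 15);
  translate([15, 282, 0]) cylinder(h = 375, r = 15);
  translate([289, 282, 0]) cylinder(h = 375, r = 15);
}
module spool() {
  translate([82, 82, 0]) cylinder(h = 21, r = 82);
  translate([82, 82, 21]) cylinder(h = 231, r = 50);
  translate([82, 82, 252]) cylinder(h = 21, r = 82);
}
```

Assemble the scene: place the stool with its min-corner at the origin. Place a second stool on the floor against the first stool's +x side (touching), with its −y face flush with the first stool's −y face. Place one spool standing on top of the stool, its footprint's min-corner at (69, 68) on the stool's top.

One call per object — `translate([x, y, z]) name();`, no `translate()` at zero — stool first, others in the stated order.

stool();
translate([310, 0, 0]) stool_2();
translate([69, 68, 431]) spool();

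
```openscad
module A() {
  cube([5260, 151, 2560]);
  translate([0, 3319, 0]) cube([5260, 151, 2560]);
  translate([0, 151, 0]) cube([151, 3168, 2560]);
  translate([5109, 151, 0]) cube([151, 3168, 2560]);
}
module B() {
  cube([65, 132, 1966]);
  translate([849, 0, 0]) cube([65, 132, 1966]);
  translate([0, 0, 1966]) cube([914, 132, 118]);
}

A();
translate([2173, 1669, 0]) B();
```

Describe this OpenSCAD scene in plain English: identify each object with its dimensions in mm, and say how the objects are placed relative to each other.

A is the wall frame of a small rectangular building: four walls, each 2560 mm tall and 151 mm thick, enclosing a footprint 5260 mm (x) by 3470 mm (y) outside-to-outside, with no floor or roof. The front and back walls (the −y and +y sides) span the full width; the two side walls fit between them.

B is a rectangular door frame: two vertical jambs of 65×132 mm section, 1966 mm tall, with a clear opening 784 mm wide between their inner faces. A header 118 mm tall and 132 mm deep lies on top of the jambs and spans the full outside width.

The door frame sits inside the house frame, centred.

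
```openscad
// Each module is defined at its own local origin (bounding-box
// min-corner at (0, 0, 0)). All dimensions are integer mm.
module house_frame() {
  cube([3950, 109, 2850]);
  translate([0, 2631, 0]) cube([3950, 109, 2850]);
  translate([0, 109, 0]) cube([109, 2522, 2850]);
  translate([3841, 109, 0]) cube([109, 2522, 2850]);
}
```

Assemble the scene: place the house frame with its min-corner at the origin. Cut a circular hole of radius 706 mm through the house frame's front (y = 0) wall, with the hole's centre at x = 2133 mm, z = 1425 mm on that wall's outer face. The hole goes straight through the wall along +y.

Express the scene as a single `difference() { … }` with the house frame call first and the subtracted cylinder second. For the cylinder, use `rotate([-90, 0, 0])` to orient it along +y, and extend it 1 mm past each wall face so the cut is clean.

difference() {
  house_frame();
  translate([2133, -1, 1425]) rotate([-90, 0, 0]) cylinder(h = 111, r = 706);
}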